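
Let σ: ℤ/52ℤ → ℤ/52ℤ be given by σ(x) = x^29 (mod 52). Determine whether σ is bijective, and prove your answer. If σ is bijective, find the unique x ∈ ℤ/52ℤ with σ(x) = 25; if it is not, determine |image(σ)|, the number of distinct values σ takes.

39

σ(0) = 0^29 = 0.
σ(26): Repeated squaring mod 52: 26^1 ≡ 26, 26^2 ≡ 26² = 676 ≡ 0, 26^4 ≡ 0² = 0, 26^8 ≡ 0² = 0, 26^16 ≡ 0² = 0. Since 29 = 16 + 8 + 4 + 1, 26^29 ≡ 0·0·0·26: 0·0 = 0, then 0·0 = 0, then 0·26 = 0. So 26^29 ≡ 0 (mod 52).
So σ(0) = σ(26) = 0 while 0 ≠ 26, therefore σ is not injective, hence not bijective.
Since σ is not bijective, we determine |image(σ)|. Computing x^29 mod 52 for each x (by repeated squaring, reducing mod 52 at every step), the values σ(0), σ(1), …, σ(51) are: 0, 1, 32, 35, 36, 5, 28, 11, 8, 29, 4, 7, 12, 13, 40, 19, 48, 49, 44, 15, 24, 21, 16, 43, 20, 25, 0, 27, 32, 9, 36, 31, 28, 37, 8, 3, 4, 33, 12, 39, 40, 45, 48, 23, 44, 41, 24, 47, 16, 17, 20, 51.
The distinct values are {0, 1, 3, 4, 5, 7, 8, 9, 11, 12, 13, 15, 16, 17, 19, 20, 21, 23, 24, 25, 27, 28, 29, 31, 32, 33, 35, 36, 37, 39, 40, 41, 43, 44, 45, 47, 48, 49, 51}; there are 39 of them.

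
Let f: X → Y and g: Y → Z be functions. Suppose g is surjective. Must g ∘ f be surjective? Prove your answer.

No. Take X = {0}, Y = Z = {0, 1, 2}, f(0) = 0, and g = identity (surjective).
Then (g ∘ f)(0) = 0, and 2 ∈ Z has no preimage under g ∘ f, so g ∘ f is not surjective.

not surjective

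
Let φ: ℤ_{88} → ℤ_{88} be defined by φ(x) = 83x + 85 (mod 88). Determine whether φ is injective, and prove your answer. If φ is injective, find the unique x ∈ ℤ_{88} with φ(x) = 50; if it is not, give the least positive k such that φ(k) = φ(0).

Recall: φ is injective when φ(u) = φ(v) forces u = v.
If φ(u) = φ(v), then 83u ≡ 83v (mod 88). Because gcd(83, 88) = 1, we may cancel 83 to get u ≡ v (mod 88).
Therefore φ is injective.
We now compute 83⁻¹ mod 88 explicitly. Euclid's algorithm: 88 = 1·83 + 5, 83 = 16·5 + 3, 5 = 1·3 + 2, 3 = 1·2 + 1; back-substituting gives 1 = 35·83 − 33·88, so 83⁻¹ ≡ 35 (mod 88).
Since φ is injective, we compute φ⁻¹(50): solve 83x + 85 ≡ 50 (mod 88), i.e. 83x ≡ 53 (mod 88).
Multiplying by 83⁻¹ = 35 gives x ≡ 35·53 = 1855 = 21·88 + 7 ≡ 7 (mod 88).
Check: φ(7) = 83·7 + 85 = 666 = 7·88 + 50 ≡ 50 (mod 88).

7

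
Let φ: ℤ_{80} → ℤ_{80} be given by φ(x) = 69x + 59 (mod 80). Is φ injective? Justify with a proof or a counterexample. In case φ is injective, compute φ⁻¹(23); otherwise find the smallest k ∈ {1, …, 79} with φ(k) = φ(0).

Recall: injectivity means: for all u, v in the domain, φ(u) = φ(v) implies u = v.
If φ(u) = φ(v), then 69u ≡ 69v (mod 80). Because gcd(69, 80) = 1, we may cancel 69 to get u ≡ v (mod 80).
So φ is injective.
We now compute 69⁻¹ mod 80 explicitly. Euclid's algorithm: 80 = 1·69 + 11, 69 = 6·11 + 3, 11 = 3·3 + 2, 3 = 1·2 + 1; back-substituting gives 1 = 29·69 − 25·80, so 69⁻¹ ≡ 29 (mod 80).
Since φ is injective, we compute φ⁻¹(23): solve 69x + 59 ≡ 23 (mod 80), i.e. 69x ≡ 44 (mod 80).
Multiplying by 69⁻¹ = 29 gives x ≡ 29·44 = 1276 = 15·80 + 76 ≡ 76 (mod 80).
Check: φ(76) = 69·76 + 59 = 5303 = 66·80 + 23 ≡ 23 (mod 80).

76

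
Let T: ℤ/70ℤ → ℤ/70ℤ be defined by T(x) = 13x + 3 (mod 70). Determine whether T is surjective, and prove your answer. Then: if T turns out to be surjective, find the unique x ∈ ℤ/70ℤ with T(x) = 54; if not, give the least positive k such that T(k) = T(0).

Since gcd(13, 70) = 1, 13 is invertible modulo 70. Euclid's algorithm: 70 = 5·13 + 5, 13 = 2·5 + 3, 5 = 1·3 + 2, 3 = 1·2 + 1; back-substituting gives 1 = 27·13 − 5·70, so 13⁻¹ ≡ 27 (mod 70).
Then y ↦ 27(y − 3) is a two-sided inverse to T, so every y ∈ ℤ/70ℤ has a preimage.
Therefore T is surjective.
Since T is surjective, we find T⁻¹(54): we need 13x ≡ 54 − 3 ≡ 51 (mod 70). Using 13⁻¹ = 27: x ≡ 27·51 = 1377 = 19·70 + 47, so x = 47.
Check: T(47) = 13·47 + 3 = 614 = 8·70 + 54 ≡ 54 (mod 70).

47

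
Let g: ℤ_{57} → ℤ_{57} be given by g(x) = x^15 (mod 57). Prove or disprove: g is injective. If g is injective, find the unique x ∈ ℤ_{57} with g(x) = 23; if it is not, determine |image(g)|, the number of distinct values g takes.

21

g(1) = 1^15 = 1.
g(7): Repeated squaring mod 57: 7^1 ≡ 7, 7^2 ≡ 7² = 49, 7^4 ≡ 49² = 2401 ≡ 7, 7^8 ≡ 7² = 49. Since 15 = 8 + 4 + 2 + 1, 7^15 ≡ 49·7·49·7: 49·7 = 343 ≡ 1, then 1·49 = 49, then 49·7 = 343 ≡ 1. So 7^15 ≡ 1 (mod 57).
So g(1) = g(7) = 1 while 1 ≠ 7, therefore g is not injective.
Since g is not injective, we determine |image(g)|. Computing x^15 mod 57 for each x (by repeated squaring, reducing mod 57 at every step), the values g(0), g(1), …, g(56) are: 0, 1, 50, 12, 49, 26, 30, 1, 56, 30, 46, 20, 18, 46, 50, 27, 7, 26, 18, 19, 20, 12, 31, 11, 45, 49, 20, 18, 49, 8, 39, 37, 8, 12, 46, 26, 45, 37, 38, 39, 31, 50, 30, 7, 11, 39, 37, 11, 27, 1, 56, 27, 31, 8, 45, 7, 56.
The distinct values are {0, 1, 7, 8, 11, 12, 18, 19, 20, 26, 27, 30, 31, 37, 38, 39, 45, 46, 49, 50, 56}; there are 21 of them.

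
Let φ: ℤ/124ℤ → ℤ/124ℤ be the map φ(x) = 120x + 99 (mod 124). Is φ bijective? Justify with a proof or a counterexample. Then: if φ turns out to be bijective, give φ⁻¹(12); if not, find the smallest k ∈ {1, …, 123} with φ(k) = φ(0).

We have gcd(120, 124) = 4 > 1. Taking x_1 = 0 and x_2 = 31: φ(0) = 99 and φ(31) = 120·31 + 99 = 3819 ≡ 99 (mod 124).
So φ(0) = φ(31) while 0 ≠ 31, therefore φ is not injective, hence not bijective.
Since φ is not bijective, we find the least positive k with φ(k) = φ(0): this means 120k ≡ 0 (mod 124), i.e. 124 ∣ 120k. Since gcd(120, 124) = 4, dividing through by 4 this holds exactly when 31 ∣ 30k, and as gcd(30, 31) = 1, exactly when 31 ∣ k.
The smallest positive such k is 31.

31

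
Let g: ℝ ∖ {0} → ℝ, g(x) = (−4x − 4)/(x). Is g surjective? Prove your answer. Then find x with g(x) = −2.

-2

If g(x) = −4, cross-multiplying gives 1(−4x − 4) = −4(x), which simplifies to −4 = 0 — false.  So −4 has no preimage and g is not surjective.
Solving g(x) = −2: cross-multiplying gives −4x − 4 = −2(x), which rearranges to −2x = 4, so x = −2.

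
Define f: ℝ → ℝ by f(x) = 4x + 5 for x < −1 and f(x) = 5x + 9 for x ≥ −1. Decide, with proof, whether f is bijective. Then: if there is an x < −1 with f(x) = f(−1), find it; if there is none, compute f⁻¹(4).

Both pieces are strictly increasing (slopes 4 and 5), so each is injective on its own interval.
The left piece maps (−∞, −1) onto (−∞, 1); the right piece maps [−1, ∞) onto [4, ∞).
The images leave a gap (1 has no preimage), so f is not surjective, hence not bijective.
Because the two images are disjoint, no x < −1 has f(x) = f(−1), so we compute f⁻¹(4): 4 lies in [4, ∞), so solve 5x + 9 = 4: x = (4 − 9)/5 = −1.

-1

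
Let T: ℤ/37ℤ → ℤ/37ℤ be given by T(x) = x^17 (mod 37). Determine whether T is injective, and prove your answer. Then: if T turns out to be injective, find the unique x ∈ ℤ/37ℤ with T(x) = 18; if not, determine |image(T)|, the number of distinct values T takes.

Since 37 is prime, the nonzero elements of ℤ/37ℤ form a cyclic group of order 36.
As gcd(17, 36) = 1, raising to the 17th power is a bijection on this group: if x_1^17 ≡ x_2^17 then (x_1x_2^{−1})^17 = 1, and the only element of order dividing gcd(17, 36) = 1 is 1, so x_1 = x_2.
With T(0) = 0 this makes T injective on all of ℤ/37ℤ, hence bijective (finite equal-size domain and codomain). In particular T is injective.
Since T is injective, we find the preimage of 18. The inverse of x ↦ x^17 on (ℤ/37ℤ)^× is x ↦ x^17, because 17·17 = 289 = 8·36 + 1 ≡ 1 (mod 36) and x^{36} = 1 for x ≠ 0 (Fermat). So T⁻¹(18) = 18^17 mod 37.
Repeated squaring mod 37: 18^1 ≡ 18, 18^2 ≡ 18² = 324 ≡ 28, 18^4 ≡ 28² = 784 ≡ 7, 18^8 ≡ 7² = 49 ≡ 12, 18^16 ≡ 12² = 144 ≡ 33. Since 17 = 16 + 1, 18^17 ≡ 33·18: 33·18 = 594 ≡ 2. So 18^17 ≡ 2 (mod 37).
Hence T⁻¹(18) = 2.

2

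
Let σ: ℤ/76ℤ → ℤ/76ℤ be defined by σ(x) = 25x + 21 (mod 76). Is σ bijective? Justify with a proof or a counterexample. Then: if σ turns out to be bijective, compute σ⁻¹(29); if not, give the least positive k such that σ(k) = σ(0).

52

By definition, σ is injective when σ(x_1) = σ(x_2) forces x_1 = x_2.
If σ(x_1) = σ(x_2), then 25x_1 ≡ 25x_2 (mod 76). Because gcd(25, 76) = 1, we may cancel 25 to get x_1 ≡ x_2 (mod 76).
We now compute 25⁻¹ mod 76 explicitly. Euclid's algorithm: 76 = 3·25 + 1; back-substituting gives 1 = 73·25 − 24·76, so 25⁻¹ ≡ 73 (mod 76).
Then y ↦ 73(y − 21) is a two-sided inverse to σ, so every y ∈ ℤ/76ℤ has a preimage.
Therefore σ is bijective.
Since σ is bijective, we compute σ⁻¹(29): solve 25x + 21 ≡ 29 (mod 76), i.e. 25x ≡ 8 (mod 76).
Multiplying by 25⁻¹ = 73 gives x ≡ 73·8 = 584 = 7·76 + 52 ≡ 52 (mod 76).
Check: σ(52) = 25·52 + 21 = 1321 = 17·76 + 29 ≡ 29 (mod 76).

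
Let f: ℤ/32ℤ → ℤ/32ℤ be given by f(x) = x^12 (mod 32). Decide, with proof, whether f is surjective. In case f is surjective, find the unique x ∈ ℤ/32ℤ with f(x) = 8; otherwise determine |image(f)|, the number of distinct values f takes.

f(0) = 0^12 = 0.
f(2): Repeated squaring mod 32: 2^1 ≡ 2, 2^2 ≡ 2² = 4, 2^4 ≡ 4² = 16, 2^8 ≡ 16² = 256 ≡ 0. Since 12 = 8 + 4, 2^12 ≡ 0·16: 0·16 = 0. So 2^12 ≡ 0 (mod 32).
So f(0) = f(2) = 0 while 0 ≠ 2, hence f is not injective.
A non-injective map from the 32-element set ℤ/32ℤ to itself takes at most 31 distinct values, so it cannot be surjective. Therefore f is not surjective.
Since f is not surjective, we determine |image(f)|. Computing x^12 mod 32 for each x (by repeated squaring, reducing mod 32 at every step), the values f(0), f(1), …, f(31) are: 0, 1, 0, 17, 0, 17, 0, 1, 0, 1, 0, 17, 0, 17, 0, 1, 0, 1, 0, 17, 0, 17, 0, 1, 0, 1, 0, 17, 0, 17, 0, 1.
The distinct values are {0, 1, 17}; there are 3 of them.

3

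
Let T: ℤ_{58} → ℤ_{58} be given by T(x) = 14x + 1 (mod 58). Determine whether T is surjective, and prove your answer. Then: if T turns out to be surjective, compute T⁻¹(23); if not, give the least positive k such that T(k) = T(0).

29

Since gcd(14, 58) = 2, we have 14x ≡ 0 (mod 2) for all x, so T(x) ≡ 1 (mod 2).
But 0 ≢ 1 (mod 2), so 0 ∈ ℤ_{58} has no preimage. Therefore T is not surjective.
Since T is not surjective, we find the least positive k with T(k) = T(0): this means 14k ≡ 0 (mod 58), i.e. 58 ∣ 14k. Since gcd(14, 58) = 2, dividing through by 2 this holds exactly when 29 ∣ 7k, and as gcd(7, 29) = 1, exactly when 29 ∣ k.
The smallest positive such k is 29.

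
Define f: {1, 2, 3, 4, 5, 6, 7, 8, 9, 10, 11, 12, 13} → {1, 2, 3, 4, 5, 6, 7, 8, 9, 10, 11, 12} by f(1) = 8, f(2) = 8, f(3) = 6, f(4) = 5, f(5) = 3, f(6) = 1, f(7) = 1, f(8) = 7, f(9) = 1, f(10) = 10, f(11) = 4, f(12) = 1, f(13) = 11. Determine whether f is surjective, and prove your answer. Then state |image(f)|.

9

No element maps to 2, so f is not surjective.
The image of f is {1, 3, 4, 5, 6, 7, 8, 10, 11}, which has 9 elements.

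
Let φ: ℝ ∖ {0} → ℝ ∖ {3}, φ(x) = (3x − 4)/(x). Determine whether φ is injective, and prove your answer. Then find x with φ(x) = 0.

Suppose φ(a) = φ(b). Cross-multiplying: (3a − 4)(b) = (3b − 4)(a).
Expanding both sides and cancelling the symmetric terms leaves 4·(a − b) = 0. Since 4 ≠ 0, a = b. Hence φ is injective.
Solving φ(x) = 0: cross-multiplying gives 3x − 4 = 0(x), which rearranges to 3x = 4, so x = 4/3.

4/3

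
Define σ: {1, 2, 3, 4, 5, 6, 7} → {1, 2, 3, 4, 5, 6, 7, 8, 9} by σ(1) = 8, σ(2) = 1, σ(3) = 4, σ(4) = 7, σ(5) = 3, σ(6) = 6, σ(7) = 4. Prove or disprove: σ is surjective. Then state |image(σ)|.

No element maps to 2, so σ is not surjective.
The image of σ is {1, 3, 4, 6, 7, 8}, which has 6 elements.

6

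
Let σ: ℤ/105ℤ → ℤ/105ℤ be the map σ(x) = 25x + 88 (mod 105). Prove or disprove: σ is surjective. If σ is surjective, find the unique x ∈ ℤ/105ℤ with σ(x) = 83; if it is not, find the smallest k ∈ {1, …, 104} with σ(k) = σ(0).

21

Since gcd(25, 105) = 5, we have 25x ≡ 0 (mod 5) for all x, so σ(x) ≡ 3 (mod 5).
But 0 ≢ 3 (mod 5), so 0 ∈ ℤ/105ℤ has no preimage. Hence σ is not surjective.
Since σ is not surjective, we find the least positive k with σ(k) = σ(0): this means 25k ≡ 0 (mod 105), i.e. 105 ∣ 25k. Since gcd(25, 105) = 5, dividing through by 5 this holds exactly when 21 ∣ 5k, and as gcd(5, 21) = 1, exactly when 21 ∣ k.
The smallest positive such k is 21.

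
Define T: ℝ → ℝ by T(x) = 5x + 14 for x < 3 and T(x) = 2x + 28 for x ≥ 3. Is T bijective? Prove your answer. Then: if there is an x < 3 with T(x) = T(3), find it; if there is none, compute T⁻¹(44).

Both pieces are strictly increasing (slopes 5 and 2), so each is injective on its own interval.
The left piece maps (−∞, 3) onto (−∞, 29); the right piece maps [3, ∞) onto [34, ∞).
The images leave a gap (29 has no preimage), so T is not surjective, hence not bijective.
Because the two images are disjoint, no x < 3 has T(x) = T(3), so we compute T⁻¹(44): 44 lies in [34, ∞), so solve 2x + 28 = 44: x = (44 − 28)/2 = 8.

8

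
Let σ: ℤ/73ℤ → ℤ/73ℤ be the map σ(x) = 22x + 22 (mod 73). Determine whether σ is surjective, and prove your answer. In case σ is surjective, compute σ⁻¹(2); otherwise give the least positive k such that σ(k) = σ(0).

19

Recall: surjectivity means every element of the codomain has a preimage under σ.
Since gcd(22, 73) = 1, 22 is invertible modulo 73. Euclid's algorithm: 73 = 3·22 + 7, 22 = 3·7 + 1; back-substituting gives 1 = 10·22 − 3·73, so 22⁻¹ ≡ 10 (mod 73).
For any y ∈ ℤ/73ℤ, x = 10(y − 22) mod 73 satisfies σ(x) = 22·10(y − 22) + 22 ≡ y (since 22·10 ≡ 1 mod 73). So every y has a preimage.
Hence σ is surjective.
Since σ is surjective, we compute σ⁻¹(2): solve 22x + 22 ≡ 2 (mod 73), i.e. 22x ≡ 53 (mod 73).
Multiplying by 22⁻¹ = 10 gives x ≡ 10·53 = 530 = 7·73 + 19 ≡ 19 (mod 73).
Check: σ(19) = 22·19 + 22 = 440 = 6·73 + 2 ≡ 2 (mod 73).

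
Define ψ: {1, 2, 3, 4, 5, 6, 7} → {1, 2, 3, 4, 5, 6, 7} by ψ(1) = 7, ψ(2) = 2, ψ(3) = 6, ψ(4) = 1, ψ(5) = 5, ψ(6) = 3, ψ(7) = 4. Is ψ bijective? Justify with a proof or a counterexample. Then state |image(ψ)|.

The values 7, 2, 6, 1, 5, 3, 4 are a permutation of {1, 2, 3, 4, 5, 6, 7}: each element appears exactly once.
So ψ is injective and surjective, hence bijective.
The image of ψ is {1, 2, 3, 4, 5, 6, 7}, which has 7 elements.

7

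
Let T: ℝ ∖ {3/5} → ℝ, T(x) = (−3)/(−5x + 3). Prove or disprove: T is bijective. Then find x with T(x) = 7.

If T(x) = 0, cross-multiplying gives −5(−3) = 0(−5x + 3), which simplifies to 15 = 0 — false.  So 0 has no preimage and T is not surjective.
Hence T is not bijective.
Solving T(x) = 7: cross-multiplying gives −3 = 7(−5x + 3), which rearranges to 35x = 24, so x = 24/35.

24/35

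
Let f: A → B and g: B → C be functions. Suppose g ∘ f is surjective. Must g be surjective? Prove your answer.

Let c ∈ C. Since g ∘ f is surjective, some a ∈ A has g(f(a)) = c. Then b = f(a) ∈ B satisfies g(b) = c. So g is surjective.

surjective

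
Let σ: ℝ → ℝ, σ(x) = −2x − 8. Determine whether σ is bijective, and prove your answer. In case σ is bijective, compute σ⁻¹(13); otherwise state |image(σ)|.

-21/2

Suppose σ(a) = σ(b). Then −2a − 8 = −2b − 8, therefore −2a = −2b, hence a = b.
For any y ∈ ℝ, x = (y + 8)/(−2) satisfies σ(x) = y.
Hence σ is bijective.
Since σ is bijective, we compute σ⁻¹(13) = (13 + 8)/(−2) = −21/2.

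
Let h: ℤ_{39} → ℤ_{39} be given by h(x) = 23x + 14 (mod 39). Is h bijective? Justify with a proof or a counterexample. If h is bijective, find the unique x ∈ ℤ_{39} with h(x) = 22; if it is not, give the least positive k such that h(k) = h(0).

If h(x_1) = h(x_2), then 23x_1 ≡ 23x_2 (mod 39). Because gcd(23, 39) = 1, we may cancel 23 to get x_1 ≡ x_2 (mod 39).
We now compute 23⁻¹ mod 39 explicitly. Euclid's algorithm: 39 = 1·23 + 16, 23 = 1·16 + 7, 16 = 2·7 + 2, 7 = 3·2 + 1; back-substituting gives 1 = 17·23 − 10·39, so 23⁻¹ ≡ 17 (mod 39).
For any y ∈ ℤ_{39}, x = 17(y − 14) mod 39 satisfies h(x) = 23·17(y − 14) + 14 ≡ y (since 23·17 ≡ 1 mod 39). So every y has a preimage.
Therefore h is bijective.
Since h is bijective, we compute h⁻¹(22): solve 23x + 14 ≡ 22 (mod 39), i.e. 23x ≡ 8 (mod 39).
Multiplying by 23⁻¹ = 17 gives x ≡ 17·8 = 136 = 3·39 + 19 ≡ 19 (mod 39).
Check: h(19) = 23·19 + 14 = 451 = 11·39 + 22 ≡ 22 (mod 39).

19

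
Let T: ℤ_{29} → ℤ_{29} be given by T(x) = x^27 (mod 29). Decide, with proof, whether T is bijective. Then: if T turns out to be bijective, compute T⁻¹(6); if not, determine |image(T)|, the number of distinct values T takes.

Since 29 is prime, the nonzero elements of ℤ_{29} form a cyclic group of order 28.
As gcd(27, 28) = 1, raising to the 27th power is a bijection on this group: if s^27 ≡ t^27 then (st^{−1})^27 = 1, and the only element of order dividing gcd(27, 28) = 1 is 1, so s = t.
With T(0) = 0 this makes T injective on all of ℤ_{29}, hence bijective (finite equal-size domain and codomain). In particular T is bijective.
Since T is bijective, we find the preimage of 6. The inverse of x ↦ x^27 on (ℤ_{29})^× is x ↦ x^27, because 27·27 = 729 = 26·28 + 1 ≡ 1 (mod 28) and x^{28} = 1 for x ≠ 0 (Fermat). So T⁻¹(6) = 6^27 mod 29.
Repeated squaring mod 29: 6^1 ≡ 6, 6^2 ≡ 6² = 36 ≡ 7, 6^4 ≡ 7² = 49 ≡ 20, 6^8 ≡ 20² = 400 ≡ 23, 6^16 ≡ 23² = 529 ≡ 7. Since 27 = 16 + 8 + 2 + 1, 6^27 ≡ 7·23·7·6: 7·23 = 161 ≡ 16, then 16·7 = 112 ≡ 25, then 25·6 = 150 ≡ 5. So 6^27 ≡ 5 (mod 29).
Hence T⁻¹(6) = 5.

5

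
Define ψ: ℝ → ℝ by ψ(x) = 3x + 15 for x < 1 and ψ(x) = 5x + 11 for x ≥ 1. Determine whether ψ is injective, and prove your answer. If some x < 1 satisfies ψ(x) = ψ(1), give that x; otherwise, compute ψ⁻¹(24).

Both pieces are strictly increasing (slopes 3 and 5), so each is injective on its own interval.
The left piece maps (−∞, 1) onto (−∞, 18); the right piece maps [1, ∞) onto [16, ∞).
These images overlap. In particular ψ(1) = 16 (right piece), and solving 3x + 15 = 16 on the left piece gives x = 1/3 < 1.
So ψ(1/3) = ψ(1) with 1/3 ≠ 1, and ψ is not injective. This x = 1/3 is the requested value below 1.

1/3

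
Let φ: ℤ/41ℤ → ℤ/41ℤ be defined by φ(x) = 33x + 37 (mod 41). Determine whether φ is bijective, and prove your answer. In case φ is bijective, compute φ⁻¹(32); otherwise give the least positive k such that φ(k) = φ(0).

16

If φ(a) = φ(b), then 33a ≡ 33b (mod 41). Because gcd(33, 41) = 1, we may cancel 33 to get a ≡ b (mod 41).
We now compute 33⁻¹ mod 41 explicitly. Euclid's algorithm: 41 = 1·33 + 8, 33 = 4·8 + 1; back-substituting gives 1 = 5·33 − 4·41, so 33⁻¹ ≡ 5 (mod 41).
For any y ∈ ℤ/41ℤ, x = 5(y − 37) mod 41 satisfies φ(x) = 33·5(y − 37) + 37 ≡ y (since 33·5 ≡ 1 mod 41). So every y has a preimage.
Hence φ is bijective.
Since φ is bijective, we compute φ⁻¹(32): solve 33x + 37 ≡ 32 (mod 41), i.e. 33x ≡ 36 (mod 41).
Multiplying by 33⁻¹ = 5 gives x ≡ 5·36 = 180 = 4·41 + 16 ≡ 16 (mod 41).
Check: φ(16) = 33·16 + 37 = 565 = 13·41 + 32 ≡ 32 (mod 41).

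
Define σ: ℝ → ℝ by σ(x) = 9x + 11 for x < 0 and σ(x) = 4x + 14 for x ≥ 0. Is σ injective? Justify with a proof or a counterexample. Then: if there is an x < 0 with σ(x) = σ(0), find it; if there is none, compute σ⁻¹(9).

-2/9

Both pieces are strictly increasing (slopes 9 and 4), so each is injective on its own interval.
The left piece maps (−∞, 0) onto (−∞, 11); the right piece maps [0, ∞) onto [14, ∞).
These images are disjoint, so no value is attained by both pieces. Hence σ is injective.
Because the two images are disjoint, no x < 0 has σ(x) = σ(0), so we compute σ⁻¹(9): 9 lies in (−∞, 11), so solve 9x + 11 = 9: x = (9 − 11)/9 = −2/9.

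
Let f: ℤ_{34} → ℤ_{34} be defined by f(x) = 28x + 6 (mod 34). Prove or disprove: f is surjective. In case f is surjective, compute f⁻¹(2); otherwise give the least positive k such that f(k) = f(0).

17

Since gcd(28, 34) = 2, we have 28x ≡ 0 (mod 2) for all x, so f(x) ≡ 0 (mod 2).
But 1 ≢ 0 (mod 2), so 1 ∈ ℤ_{34} has no preimage. Thus f is not surjective.
Since f is not surjective, we find the least positive k with f(k) = f(0): this means 28k ≡ 0 (mod 34), i.e. 34 ∣ 28k. Since gcd(28, 34) = 2, dividing through by 2 this holds exactly when 17 ∣ 14k, and as gcd(14, 17) = 1, exactly when 17 ∣ k.
The smallest positive such k is 17.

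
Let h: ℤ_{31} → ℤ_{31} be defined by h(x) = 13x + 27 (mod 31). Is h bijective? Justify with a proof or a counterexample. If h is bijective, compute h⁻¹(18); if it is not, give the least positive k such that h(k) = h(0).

16

If h(u) = h(v), then 13u ≡ 13v (mod 31). Because gcd(13, 31) = 1, we may cancel 13 to get u ≡ v (mod 31).
We now compute 13⁻¹ mod 31 explicitly. Euclid's algorithm: 31 = 2·13 + 5, 13 = 2·5 + 3, 5 = 1·3 + 2, 3 = 1·2 + 1; back-substituting gives 1 = 12·13 − 5·31, so 13⁻¹ ≡ 12 (mod 31).
For any y ∈ ℤ_{31}, x = 12(y − 27) mod 31 satisfies h(x) = 13·12(y − 27) + 27 ≡ y (since 13·12 ≡ 1 mod 31). So every y has a preimage.
Thus h is bijective.
Since h is bijective, we compute h⁻¹(18): solve 13x + 27 ≡ 18 (mod 31), i.e. 13x ≡ 22 (mod 31).
Multiplying by 13⁻¹ = 12 gives x ≡ 12·22 = 264 = 8·31 + 16 ≡ 16 (mod 31).
Check: h(16) = 13·16 + 27 = 235 = 7·31 + 18 ≡ 18 (mod 31).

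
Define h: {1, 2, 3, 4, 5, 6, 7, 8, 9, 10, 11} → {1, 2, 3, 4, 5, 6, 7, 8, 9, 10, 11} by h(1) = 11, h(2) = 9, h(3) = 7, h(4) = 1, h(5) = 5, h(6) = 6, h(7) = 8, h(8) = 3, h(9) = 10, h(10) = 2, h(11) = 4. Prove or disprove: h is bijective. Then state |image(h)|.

The values 11, 9, 7, 1, 5, 6, 8, 3, 10, 2, 4 are a permutation of {1, 2, 3, 4, 5, 6, 7, 8, 9, 10, 11}: each element appears exactly once.
So h is injective and surjective, hence bijective.
The image of h is {1, 2, 3, 4, 5, 6, 7, 8, 9, 10, 11}, which has 11 elements.

11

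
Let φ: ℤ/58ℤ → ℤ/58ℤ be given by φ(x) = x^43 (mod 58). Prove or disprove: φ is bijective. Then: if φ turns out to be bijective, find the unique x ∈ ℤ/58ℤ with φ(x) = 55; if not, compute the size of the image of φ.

3

Computing x^43 mod 58 for each x (by repeated squaring, reducing mod 58 at every step), the values φ(0), φ(1), …, φ(57) are: 0, 1, 56, 55, 4, 5, 6, 7, 50, 9, 48, 47, 46, 13, 44, 43, 16, 41, 40, 39, 20, 37, 22, 23, 24, 25, 32, 31, 28, 29, 30, 27, 26, 33, 34, 35, 36, 21, 38, 19, 18, 17, 42, 15, 14, 45, 12, 11, 10, 49, 8, 51, 52, 53, 54, 3, 2, 57.
Every element of ℤ/58ℤ appears exactly once in this list, so φ is a bijection, and in particular bijective.
Since φ is bijective, we read off the preimage of 55 from the same table: φ(3) = 55, so φ⁻¹(55) = 3.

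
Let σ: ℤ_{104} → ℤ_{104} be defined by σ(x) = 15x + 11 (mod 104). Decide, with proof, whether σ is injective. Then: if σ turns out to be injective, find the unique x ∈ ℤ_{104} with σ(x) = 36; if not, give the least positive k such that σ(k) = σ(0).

If σ(x_1) = σ(x_2), then 15x_1 ≡ 15x_2 (mod 104). Because gcd(15, 104) = 1, we may cancel 15 to get x_1 ≡ x_2 (mod 104).
Hence σ is injective.
We now compute 15⁻¹ mod 104 explicitly. Euclid's algorithm: 104 = 6·15 + 14, 15 = 1·14 + 1; back-substituting gives 1 = 7·15 − 1·104, so 15⁻¹ ≡ 7 (mod 104).
Since σ is injective, we compute σ⁻¹(36): solve 15x + 11 ≡ 36 (mod 104), i.e. 15x ≡ 25 (mod 104).
Multiplying by 15⁻¹ = 7 gives x ≡ 7·25 = 175 = 1·104 + 71 ≡ 71 (mod 104).
Check: σ(71) = 15·71 + 11 = 1076 = 10·104 + 36 ≡ 36 (mod 104).

71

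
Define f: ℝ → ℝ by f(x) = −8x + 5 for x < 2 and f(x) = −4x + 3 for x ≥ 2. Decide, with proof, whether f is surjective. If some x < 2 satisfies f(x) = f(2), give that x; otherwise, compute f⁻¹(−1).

Both pieces are strictly decreasing (slopes −8 and −4), so each is injective on its own interval.
The left piece maps (−∞, 2) onto (−11, ∞); the right piece maps [2, ∞) onto (−∞, −5].
The union (−11, ∞) ∪ (−∞, −5] covers ℝ, so f is surjective.
For the follow-up: the images overlap, so an x < 2 with f(x) = f(2) exists. f(2) = −5; solving −8x + 5 = −5 for x < 2 gives x = (−5 − 5)/(−8) = 5/4.

5/4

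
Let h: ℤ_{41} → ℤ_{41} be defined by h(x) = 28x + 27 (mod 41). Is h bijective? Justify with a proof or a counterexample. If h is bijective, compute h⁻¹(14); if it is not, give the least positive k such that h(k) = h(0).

1

Suppose h(s) = h(t) in ℤ_{41}. Then 28s + 27 ≡ 28t + 27 (mod 41), thus 28(s − t) ≡ 0 (mod 41).
Since gcd(28, 41) = 1, 28 is invertible modulo 41, so s − t ≡ 0 (mod 41), i.e. s = t.
We now compute 28⁻¹ mod 41 explicitly. Euclid's algorithm: 41 = 1·28 + 13, 28 = 2·13 + 2, 13 = 6·2 + 1; back-substituting gives 1 = 22·28 − 15·41, so 28⁻¹ ≡ 22 (mod 41).
For any y ∈ ℤ_{41}, x = 22(y − 27) mod 41 satisfies h(x) = 28·22(y − 27) + 27 ≡ y (since 28·22 ≡ 1 mod 41). So every y has a preimage.
Therefore h is bijective.
Since h is bijective, we find h⁻¹(14): we need 28x ≡ 14 − 27 ≡ 28 (mod 41). Using 28⁻¹ = 22: x ≡ 22·28 = 616 = 15·41 + 1, so x = 1.
Check: h(1) = 28·1 + 27 = 55 = 1·41 + 14 ≡ 14 (mod 41).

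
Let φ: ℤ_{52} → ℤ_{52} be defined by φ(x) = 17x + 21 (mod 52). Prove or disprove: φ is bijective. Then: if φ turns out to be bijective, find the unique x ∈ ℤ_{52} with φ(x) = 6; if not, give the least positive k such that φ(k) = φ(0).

45

If φ(u) = φ(v), then 17u ≡ 17v (mod 52). Because gcd(17, 52) = 1, we may cancel 17 to get u ≡ v (mod 52).
We now compute 17⁻¹ mod 52 explicitly. Euclid's algorithm: 52 = 3·17 + 1; back-substituting gives 1 = 49·17 − 16·52, so 17⁻¹ ≡ 49 (mod 52).
Then y ↦ 49(y − 21) is a two-sided inverse to φ, so every y ∈ ℤ_{52} has a preimage.
Hence φ is bijective.
Since φ is bijective, we find φ⁻¹(6): we need 17x ≡ 6 − 21 ≡ 37 (mod 52). Using 17⁻¹ = 49: x ≡ 49·37 = 1813 = 34·52 + 45, so x = 45.
Check: φ(45) = 17·45 + 21 = 786 = 15·52 + 6 ≡ 6 (mod 52).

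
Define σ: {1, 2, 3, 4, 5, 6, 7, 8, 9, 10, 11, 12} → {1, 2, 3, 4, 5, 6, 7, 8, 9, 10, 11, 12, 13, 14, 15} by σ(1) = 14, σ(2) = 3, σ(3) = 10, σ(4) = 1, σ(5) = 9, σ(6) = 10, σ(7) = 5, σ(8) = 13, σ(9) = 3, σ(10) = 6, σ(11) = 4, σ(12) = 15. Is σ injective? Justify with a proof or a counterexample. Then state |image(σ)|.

σ(3) = 10 = σ(6) with 3 ≠ 6, so σ is not injective.
The image of σ is {1, 3, 4, 5, 6, 9, 10, 13, 14, 15}, which has 10 elements.

10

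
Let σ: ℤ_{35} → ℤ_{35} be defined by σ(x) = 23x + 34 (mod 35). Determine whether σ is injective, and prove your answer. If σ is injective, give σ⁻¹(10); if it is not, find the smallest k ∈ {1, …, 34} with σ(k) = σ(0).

Recall: injectivity means: for all u, v in the domain, σ(u) = σ(v) implies u = v.
Suppose σ(u) = σ(v) in ℤ_{35}. Then 23u + 34 ≡ 23v + 34 (mod 35), thus 23(u − v) ≡ 0 (mod 35).
Since gcd(23, 35) = 1, 23 is invertible modulo 35, so u − v ≡ 0 (mod 35), i.e. u = v.
So σ is injective.
We now compute 23⁻¹ mod 35 explicitly. Euclid's algorithm: 35 = 1·23 + 12, 23 = 1·12 + 11, 12 = 1·11 + 1; back-substituting gives 1 = 32·23 − 21·35, so 23⁻¹ ≡ 32 (mod 35).
Since σ is injective, we compute σ⁻¹(10): solve 23x + 34 ≡ 10 (mod 35), i.e. 23x ≡ 11 (mod 35).
Multiplying by 23⁻¹ = 32 gives x ≡ 32·11 = 352 = 10·35 + 2 ≡ 2 (mod 35).
Check: σ(2) = 23·2 + 34 = 80 = 2·35 + 10 ≡ 10 (mod 35).

2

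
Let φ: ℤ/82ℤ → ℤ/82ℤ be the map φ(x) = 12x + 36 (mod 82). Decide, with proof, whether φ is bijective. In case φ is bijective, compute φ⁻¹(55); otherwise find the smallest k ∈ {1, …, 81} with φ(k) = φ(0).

41

We have gcd(12, 82) = 2 > 1. Taking u = 0 and v = 41: φ(0) = 36 and φ(41) = 12·41 + 36 = 528 ≡ 36 (mod 82).
So φ(0) = φ(41) while 0 ≠ 41, therefore φ is not injective, hence not bijective.
Since φ is not bijective, we find the least positive k with φ(k) = φ(0): this means 12k ≡ 0 (mod 82), i.e. 82 ∣ 12k. Since gcd(12, 82) = 2, dividing through by 2 this holds exactly when 41 ∣ 6k, and as gcd(6, 41) = 1, exactly when 41 ∣ k.
The smallest positive such k is 41.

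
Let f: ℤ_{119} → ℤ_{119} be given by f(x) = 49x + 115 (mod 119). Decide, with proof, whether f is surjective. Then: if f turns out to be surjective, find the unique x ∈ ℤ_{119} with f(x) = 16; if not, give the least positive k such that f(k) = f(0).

17

Recall: surjectivity means every element of the codomain has a preimage under f.
Since gcd(49, 119) = 7, we have 49x ≡ 0 (mod 7) for all x, so f(x) ≡ 3 (mod 7).
But 0 ≢ 3 (mod 7), so 0 ∈ ℤ_{119} has no preimage. Therefore f is not surjective.
Since f is not surjective, we find the least positive k with f(k) = f(0): this means 49k ≡ 0 (mod 119), i.e. 119 ∣ 49k. Since gcd(49, 119) = 7, dividing through by 7 this holds exactly when 17 ∣ 7k, and as gcd(7, 17) = 1, exactly when 17 ∣ k.
The smallest positive such k is 17.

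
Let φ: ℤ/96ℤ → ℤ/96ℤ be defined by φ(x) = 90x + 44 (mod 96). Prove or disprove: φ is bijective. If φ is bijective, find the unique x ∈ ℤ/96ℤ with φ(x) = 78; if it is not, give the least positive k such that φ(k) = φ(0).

16

We have gcd(90, 96) = 6 > 1. Taking u = 0 and v = 16: φ(0) = 44 and φ(16) = 90·16 + 44 = 1484 ≡ 44 (mod 96).
So φ(0) = φ(16) while 0 ≠ 16, hence φ is not injective, hence not bijective.
Since φ is not bijective, we find the least positive k with φ(k) = φ(0): this means 90k ≡ 0 (mod 96), i.e. 96 ∣ 90k. Since gcd(90, 96) = 6, dividing through by 6 this holds exactly when 16 ∣ 15k, and as gcd(15, 16) = 1, exactly when 16 ∣ k.
The smallest positive such k is 16.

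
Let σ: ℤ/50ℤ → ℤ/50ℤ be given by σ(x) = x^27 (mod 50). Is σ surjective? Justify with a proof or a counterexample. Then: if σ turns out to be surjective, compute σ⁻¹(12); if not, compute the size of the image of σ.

42

σ(0) = 0^27 = 0.
σ(10): Repeated squaring mod 50: 10^1 ≡ 10, 10^2 ≡ 10² = 100 ≡ 0, 10^4 ≡ 0² = 0, 10^8 ≡ 0² = 0, 10^16 ≡ 0² = 0. Since 27 = 16 + 8 + 2 + 1, 10^27 ≡ 0·0·0·10: 0·0 = 0, then 0·0 = 0, then 0·10 = 0. So 10^27 ≡ 0 (mod 50).
So σ(0) = σ(10) = 0 while 0 ≠ 10, therefore σ is not injective.
A non-injective map from the 50-element set ℤ/50ℤ to itself takes at most 49 distinct values, so it cannot be surjective. Hence σ is not surjective.
Since σ is not surjective, we determine |image(σ)|. Computing x^27 mod 50 for each x (by repeated squaring, reducing mod 50 at every step), the values σ(0), σ(1), …, σ(49) are: 0, 1, 28, 37, 34, 25, 36, 43, 2, 19, 0, 21, 8, 17, 4, 25, 6, 23, 32, 39, 0, 41, 38, 47, 24, 25, 26, 3, 12, 9, 0, 11, 18, 27, 44, 25, 46, 33, 42, 29, 0, 31, 48, 7, 14, 25, 16, 13, 22, 49.
The distinct values are {0, 1, 2, 3, 4, 6, 7, 8, 9, 11, 12, 13, 14, 16, 17, 18, 19, 21, 22, 23, 24, 25, 26, 27, 28, 29, 31, 32, 33, 34, 36, 37, 38, 39, 41, 42, 43, 44, 46, 47, 48, 49}; there are 42 of them.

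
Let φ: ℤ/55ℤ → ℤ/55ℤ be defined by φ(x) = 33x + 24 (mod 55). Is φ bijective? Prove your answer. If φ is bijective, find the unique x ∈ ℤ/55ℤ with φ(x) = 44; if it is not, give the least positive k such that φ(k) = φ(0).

We have gcd(33, 55) = 11 > 1. Taking x_1 = 0 and x_2 = 5: φ(0) = 24 and φ(5) = 33·5 + 24 = 189 ≡ 24 (mod 55).
So φ(0) = φ(5) while 0 ≠ 5, so φ is not injective, hence not bijective.
Since φ is not bijective, we find the least positive k with φ(k) = φ(0): this means 33k ≡ 0 (mod 55), i.e. 55 ∣ 33k. Since gcd(33, 55) = 11, dividing through by 11 this holds exactly when 5 ∣ 3k, and as gcd(3, 5) = 1, exactly when 5 ∣ k.
The smallest positive such k is 5.

5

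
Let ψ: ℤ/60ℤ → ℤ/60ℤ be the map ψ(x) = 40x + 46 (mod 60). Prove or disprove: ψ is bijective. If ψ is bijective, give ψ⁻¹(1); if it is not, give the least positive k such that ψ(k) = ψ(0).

We have gcd(40, 60) = 20 > 1. Taking u = 0 and v = 3: ψ(0) = 46 and ψ(3) = 40·3 + 46 = 166 ≡ 46 (mod 60).
So ψ(0) = ψ(3) while 0 ≠ 3, therefore ψ is not injective, hence not bijective.
Since ψ is not bijective, we find the least positive k with ψ(k) = ψ(0): this means 40k ≡ 0 (mod 60), i.e. 60 ∣ 40k. Since gcd(40, 60) = 20, dividing through by 20 this holds exactly when 3 ∣ 2k, and as gcd(2, 3) = 1, exactly when 3 ∣ k.
The smallest positive such k is 3.

3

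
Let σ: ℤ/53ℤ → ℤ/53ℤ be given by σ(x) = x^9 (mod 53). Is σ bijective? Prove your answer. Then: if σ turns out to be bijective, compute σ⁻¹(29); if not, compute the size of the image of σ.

9

Since 53 is prime, the nonzero elements of ℤ/53ℤ form a cyclic group of order 52.
As gcd(9, 52) = 1, raising to the 9th power is a bijection on this group: if x_1^9 ≡ x_2^9 then (x_1x_2^{−1})^9 = 1, and the only element of order dividing gcd(9, 52) = 1 is 1, so x_1 = x_2.
With σ(0) = 0 this makes σ injective on all of ℤ/53ℤ, hence bijective (finite equal-size domain and codomain). In particular σ is bijective.
Since σ is bijective, we find the preimage of 29. The inverse of x ↦ x^9 on (ℤ/53ℤ)^× is x ↦ x^29, because 9·29 = 261 = 5·52 + 1 ≡ 1 (mod 52) and x^{52} = 1 for x ≠ 0 (Fermat). So σ⁻¹(29) = 29^29 mod 53.
Repeated squaring mod 53: 29^1 ≡ 29, 29^2 ≡ 29² = 841 ≡ 46, 29^4 ≡ 46² = 2116 ≡ 49, 29^8 ≡ 49² = 2401 ≡ 16, 29^16 ≡ 16² = 256 ≡ 44. Since 29 = 16 + 8 + 4 + 1, 29^29 ≡ 44·16·49·29: 44·16 = 704 ≡ 15, then 15·49 = 735 ≡ 46, then 46·29 = 1334 ≡ 9. So 29^29 ≡ 9 (mod 53).
Hence σ⁻¹(29) = 9.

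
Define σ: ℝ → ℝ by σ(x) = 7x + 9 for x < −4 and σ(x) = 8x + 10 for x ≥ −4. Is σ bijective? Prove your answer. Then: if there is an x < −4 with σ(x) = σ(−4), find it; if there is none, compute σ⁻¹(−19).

-31/7

Both pieces are strictly increasing (slopes 7 and 8), so each is injective on its own interval.
The left piece maps (−∞, −4) onto (−∞, −19); the right piece maps [−4, ∞) onto [−22, ∞).
These images overlap. In particular σ(−4) = −22 (right piece), and solving 7x + 9 = −22 on the left piece gives x = −31/7 < −4.
So σ(−31/7) = σ(−4) with −31/7 ≠ −4, and σ is not injective, hence not bijective. This x = −31/7 is the requested value below −4.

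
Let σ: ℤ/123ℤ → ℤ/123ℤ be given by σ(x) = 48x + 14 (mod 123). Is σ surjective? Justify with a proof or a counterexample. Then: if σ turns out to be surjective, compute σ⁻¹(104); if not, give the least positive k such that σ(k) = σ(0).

Since gcd(48, 123) = 3, we have 48x ≡ 0 (mod 3) for all x, so σ(x) ≡ 2 (mod 3).
But 0 ≢ 2 (mod 3), so 0 ∈ ℤ/123ℤ has no preimage. Thus σ is not surjective.
Since σ is not surjective, we find the least positive k with σ(k) = σ(0): this means 48k ≡ 0 (mod 123), i.e. 123 ∣ 48k. Since gcd(48, 123) = 3, dividing through by 3 this holds exactly when 41 ∣ 16k, and as gcd(16, 41) = 1, exactly when 41 ∣ k.
The smallest positive such k is 41.

41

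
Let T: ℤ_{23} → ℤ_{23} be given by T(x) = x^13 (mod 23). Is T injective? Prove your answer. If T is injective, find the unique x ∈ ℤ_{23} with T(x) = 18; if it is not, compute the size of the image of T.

Since 23 is prime, the nonzero elements of ℤ_{23} form a cyclic group of order 22.
As gcd(13, 22) = 1, raising to the 13th power is a bijection on this group: if x_1^13 ≡ x_2^13 then (x_1x_2^{−1})^13 = 1, and the only element of order dividing gcd(13, 22) = 1 is 1, so x_1 = x_2.
With T(0) = 0 this makes T injective on all of ℤ_{23}, hence bijective (finite equal-size domain and codomain). In particular T is injective.
Since T is injective, we find the preimage of 18. The inverse of x ↦ x^13 on (ℤ_{23})^× is x ↦ x^17, because 13·17 = 221 = 10·22 + 1 ≡ 1 (mod 22) and x^{22} = 1 for x ≠ 0 (Fermat). So T⁻¹(18) = 18^17 mod 23.
Repeated squaring mod 23: 18^1 ≡ 18, 18^2 ≡ 18² = 324 ≡ 2, 18^4 ≡ 2² = 4, 18^8 ≡ 4² = 16, 18^16 ≡ 16² = 256 ≡ 3. Since 17 = 16 + 1, 18^17 ≡ 3·18: 3·18 = 54 ≡ 8. So 18^17 ≡ 8 (mod 23).
Hence T⁻¹(18) = 8.

8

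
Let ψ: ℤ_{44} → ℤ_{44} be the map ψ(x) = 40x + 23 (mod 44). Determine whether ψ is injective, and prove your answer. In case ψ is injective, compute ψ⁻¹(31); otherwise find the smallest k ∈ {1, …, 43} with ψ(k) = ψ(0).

11

By definition, ψ is injective when ψ(s) = ψ(t) forces s = t.
We have gcd(40, 44) = 4 > 1. Taking s = 0 and t = 11: ψ(0) = 23 and ψ(11) = 40·11 + 23 = 463 ≡ 23 (mod 44).
So ψ(0) = ψ(11) while 0 ≠ 11, so ψ is not injective.
Since ψ is not injective, we find the least positive k with ψ(k) = ψ(0): this means 40k ≡ 0 (mod 44), i.e. 44 ∣ 40k. Since gcd(40, 44) = 4, dividing through by 4 this holds exactly when 11 ∣ 10k, and as gcd(10, 11) = 1, exactly when 11 ∣ k.
The smallest positive such k is 11.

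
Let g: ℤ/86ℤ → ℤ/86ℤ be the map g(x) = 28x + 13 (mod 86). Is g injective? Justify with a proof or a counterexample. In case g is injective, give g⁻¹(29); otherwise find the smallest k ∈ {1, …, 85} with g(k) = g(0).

We have gcd(28, 86) = 2 > 1. Taking x_1 = 0 and x_2 = 43: g(0) = 13 and g(43) = 28·43 + 13 = 1217 ≡ 13 (mod 86).
So g(0) = g(43) while 0 ≠ 43, hence g is not injective.
Since g is not injective, we find the least positive k with g(k) = g(0): this means 28k ≡ 0 (mod 86), i.e. 86 ∣ 28k. Since gcd(28, 86) = 2, dividing through by 2 this holds exactly when 43 ∣ 14k, and as gcd(14, 43) = 1, exactly when 43 ∣ k.
The smallest positive such k is 43.

43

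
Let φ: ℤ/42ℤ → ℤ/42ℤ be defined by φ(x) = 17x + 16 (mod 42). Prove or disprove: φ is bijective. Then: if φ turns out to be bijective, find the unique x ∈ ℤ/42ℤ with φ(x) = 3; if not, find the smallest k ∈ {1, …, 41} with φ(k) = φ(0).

19

Suppose φ(s) = φ(t) in ℤ/42ℤ. Then 17s + 16 ≡ 17t + 16 (mod 42), thus 17(s − t) ≡ 0 (mod 42).
Since gcd(17, 42) = 1, 17 is invertible modulo 42, hence s − t ≡ 0 (mod 42), i.e. s = t.
We now compute 17⁻¹ mod 42 explicitly. Euclid's algorithm: 42 = 2·17 + 8, 17 = 2·8 + 1; back-substituting gives 1 = 5·17 − 2·42, so 17⁻¹ ≡ 5 (mod 42).
Then y ↦ 5(y − 16) is a two-sided inverse to φ, so every y ∈ ℤ/42ℤ has a preimage.
Thus φ is bijective.
Since φ is bijective, we find φ⁻¹(3): we need 17x ≡ 3 − 16 ≡ 29 (mod 42). Using 17⁻¹ = 5: x ≡ 5·29 = 145 = 3·42 + 19, so x = 19.
Check: φ(19) = 17·19 + 16 = 339 = 8·42 + 3 ≡ 3 (mod 42).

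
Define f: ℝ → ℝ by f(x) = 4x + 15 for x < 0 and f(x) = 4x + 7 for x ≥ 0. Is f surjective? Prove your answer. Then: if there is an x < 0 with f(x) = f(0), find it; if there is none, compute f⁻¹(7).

Both pieces are strictly increasing (slopes 4 and 4), so each is injective on its own interval.
The left piece maps (−∞, 0) onto (−∞, 15); the right piece maps [0, ∞) onto [7, ∞).
The union (−∞, 15) ∪ [7, ∞) covers ℝ, so f is surjective.
For the follow-up: the images overlap, so an x < 0 with f(x) = f(0) exists. f(0) = 7; solving 4x + 15 = 7 for x < 0 gives x = (7 − 15)/4 = −2.

-2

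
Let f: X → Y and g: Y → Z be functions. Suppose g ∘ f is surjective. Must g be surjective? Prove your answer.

Let c ∈ Z. Since g ∘ f is surjective, some a ∈ X has g(f(a)) = c. Then b = f(a) ∈ Y satisfies g(b) = c. So g is surjective.

surjective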